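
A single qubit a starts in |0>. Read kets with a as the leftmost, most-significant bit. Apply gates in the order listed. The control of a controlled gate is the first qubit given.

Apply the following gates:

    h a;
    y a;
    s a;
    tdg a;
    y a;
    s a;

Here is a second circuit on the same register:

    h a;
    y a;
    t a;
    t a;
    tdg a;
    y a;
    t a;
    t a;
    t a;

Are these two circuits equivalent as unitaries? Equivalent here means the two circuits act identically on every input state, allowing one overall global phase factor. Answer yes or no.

No: there is an input state on which the two circuits produce genuinely different outputs (not merely differing by a phase).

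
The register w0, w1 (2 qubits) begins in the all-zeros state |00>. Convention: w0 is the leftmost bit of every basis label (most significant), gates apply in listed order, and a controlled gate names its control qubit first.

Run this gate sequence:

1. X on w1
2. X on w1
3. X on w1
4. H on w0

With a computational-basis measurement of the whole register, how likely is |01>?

A full measurement returns |01> with probability 1/2.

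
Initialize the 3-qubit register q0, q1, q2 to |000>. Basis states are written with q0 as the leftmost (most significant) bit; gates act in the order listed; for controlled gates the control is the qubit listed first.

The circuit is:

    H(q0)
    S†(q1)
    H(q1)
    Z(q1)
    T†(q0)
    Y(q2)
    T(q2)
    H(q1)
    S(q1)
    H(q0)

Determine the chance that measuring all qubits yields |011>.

The probability of measuring |011> is sqrt(2)/4 + 1/2.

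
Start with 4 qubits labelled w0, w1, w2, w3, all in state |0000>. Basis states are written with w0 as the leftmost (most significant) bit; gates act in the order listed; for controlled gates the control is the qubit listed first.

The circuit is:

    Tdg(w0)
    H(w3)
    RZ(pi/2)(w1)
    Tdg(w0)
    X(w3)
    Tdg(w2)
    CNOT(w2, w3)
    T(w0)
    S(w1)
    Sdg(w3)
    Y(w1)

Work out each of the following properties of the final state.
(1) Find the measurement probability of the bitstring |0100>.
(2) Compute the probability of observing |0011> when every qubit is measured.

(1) The probability of measuring |0100> is 1/2.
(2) A full measurement returns |0011> with probability 0.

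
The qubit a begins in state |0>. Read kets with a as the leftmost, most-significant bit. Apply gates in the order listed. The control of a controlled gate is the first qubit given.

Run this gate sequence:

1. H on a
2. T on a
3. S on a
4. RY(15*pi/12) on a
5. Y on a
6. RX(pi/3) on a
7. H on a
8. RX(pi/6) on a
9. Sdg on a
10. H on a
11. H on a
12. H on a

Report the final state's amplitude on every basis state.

After the circuit, the state carries amplitude -sqrt(sqrt(2) + 2)/4 + sqrt(2 - sqrt(2))/8 - I*sqrt(3*sqrt(2) + 6)/8 - sqrt(6 - 3*sqrt(2))*exp(I*pi/4)/8 + sqrt(2 - sqrt(2))*exp(3*I*pi/4)/4 + sqrt(sqrt(2) + 2)*exp(3*I*pi/4)/8 on |0>, -sqrt(6 - 3*sqrt(2))/8 - sqrt(3*sqrt(2) + 6)*exp(3*I*pi/4)/8 - I*sqrt(sqrt(2) + 2)/8 - I*sqrt(2 - sqrt(2))/4 - sqrt(2 - sqrt(2))*exp(I*pi/4)/8 + sqrt(sqrt(2) + 2)*exp(I*pi/4)/4 on |1>. Key observation: gates 11-12 undo each other exactly, leaving only the rest of the circuit to track.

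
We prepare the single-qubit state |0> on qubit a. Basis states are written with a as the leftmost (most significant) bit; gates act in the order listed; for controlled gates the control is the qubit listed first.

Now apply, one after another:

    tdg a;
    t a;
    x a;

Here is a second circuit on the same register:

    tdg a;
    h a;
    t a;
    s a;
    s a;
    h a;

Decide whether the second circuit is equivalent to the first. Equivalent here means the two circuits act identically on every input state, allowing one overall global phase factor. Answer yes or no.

No — the two circuits implement different unitaries, even allowing a global phase.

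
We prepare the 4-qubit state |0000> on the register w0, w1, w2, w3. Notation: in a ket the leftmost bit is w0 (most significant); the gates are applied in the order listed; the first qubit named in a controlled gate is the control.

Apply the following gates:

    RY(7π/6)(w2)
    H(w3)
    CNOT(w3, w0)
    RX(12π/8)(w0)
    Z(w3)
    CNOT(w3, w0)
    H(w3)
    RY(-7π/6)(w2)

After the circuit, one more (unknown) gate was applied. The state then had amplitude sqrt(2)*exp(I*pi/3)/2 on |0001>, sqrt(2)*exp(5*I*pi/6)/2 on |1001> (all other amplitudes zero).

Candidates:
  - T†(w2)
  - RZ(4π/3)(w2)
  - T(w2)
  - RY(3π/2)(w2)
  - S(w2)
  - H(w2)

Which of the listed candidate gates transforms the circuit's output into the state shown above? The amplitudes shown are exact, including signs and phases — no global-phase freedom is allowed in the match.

The applied gate was RZ(4π/3)(w2).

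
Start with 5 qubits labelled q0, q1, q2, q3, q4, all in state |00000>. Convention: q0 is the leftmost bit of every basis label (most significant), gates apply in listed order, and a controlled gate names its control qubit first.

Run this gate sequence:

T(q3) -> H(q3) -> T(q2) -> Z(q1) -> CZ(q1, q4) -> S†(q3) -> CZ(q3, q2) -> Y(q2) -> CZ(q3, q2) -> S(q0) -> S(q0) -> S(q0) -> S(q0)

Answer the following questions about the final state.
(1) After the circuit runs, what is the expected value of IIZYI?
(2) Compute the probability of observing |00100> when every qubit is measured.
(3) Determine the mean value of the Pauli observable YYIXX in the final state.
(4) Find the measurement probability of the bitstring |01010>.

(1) The observable IIZYI averages to -1. Key observation: gates 10-13 undo each other exactly, leaving only the rest of the circuit to track.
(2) The probability of measuring |00100> is 1/2.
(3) The observable YYIXX averages to 0.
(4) A full measurement returns |01010> with probability 0.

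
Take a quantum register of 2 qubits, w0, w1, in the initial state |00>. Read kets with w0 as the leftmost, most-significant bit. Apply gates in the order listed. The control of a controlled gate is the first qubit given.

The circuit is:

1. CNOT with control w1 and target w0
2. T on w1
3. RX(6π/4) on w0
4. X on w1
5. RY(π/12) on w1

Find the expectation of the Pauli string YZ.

The observable YZ averages to -sqrt(6)/4 - sqrt(2)/4.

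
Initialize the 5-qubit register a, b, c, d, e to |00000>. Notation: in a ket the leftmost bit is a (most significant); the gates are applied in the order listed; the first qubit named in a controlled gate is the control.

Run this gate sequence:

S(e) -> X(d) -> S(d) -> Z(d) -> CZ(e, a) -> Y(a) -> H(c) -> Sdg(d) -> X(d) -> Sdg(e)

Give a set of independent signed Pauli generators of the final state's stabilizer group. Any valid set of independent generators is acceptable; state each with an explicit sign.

The stabilizer group can be generated by +IIXII, -ZIIII, +IZIII, +IIIZI, +IIIIZ, among other valid generating sets.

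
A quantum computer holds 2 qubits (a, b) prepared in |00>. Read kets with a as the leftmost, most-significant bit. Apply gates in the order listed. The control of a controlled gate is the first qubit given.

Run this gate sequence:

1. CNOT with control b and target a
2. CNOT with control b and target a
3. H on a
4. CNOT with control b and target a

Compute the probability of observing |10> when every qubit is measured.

The probability of measuring |10> is 1/2. Key observation: steps 1-2 multiply out to the identity, so the circuit reduces to the remaining gates.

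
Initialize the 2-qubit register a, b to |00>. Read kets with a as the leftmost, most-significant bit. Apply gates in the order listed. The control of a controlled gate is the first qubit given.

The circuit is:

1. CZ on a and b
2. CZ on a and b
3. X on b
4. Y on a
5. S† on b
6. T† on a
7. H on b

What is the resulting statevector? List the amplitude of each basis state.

The final amplitudes are 0 on |00>, 0 on |01>, -sqrt(2)*exp(3*I*pi/4)/2 on |10>, sqrt(2)*exp(3*I*pi/4)/2 on |11>. Key observation: gates 1-2 undo each other exactly, leaving only the rest of the circuit to track.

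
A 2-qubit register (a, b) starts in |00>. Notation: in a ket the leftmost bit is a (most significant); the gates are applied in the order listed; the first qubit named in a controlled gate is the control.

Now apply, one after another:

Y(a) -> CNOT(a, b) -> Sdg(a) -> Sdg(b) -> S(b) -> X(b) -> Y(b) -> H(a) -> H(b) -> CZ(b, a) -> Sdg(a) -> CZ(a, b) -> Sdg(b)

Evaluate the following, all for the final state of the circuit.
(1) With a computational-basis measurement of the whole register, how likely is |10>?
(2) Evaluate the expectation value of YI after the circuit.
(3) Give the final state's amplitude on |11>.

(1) A full measurement returns |10> with probability 1/4.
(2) The expectation value of YI is 1.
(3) |11> carries amplitude -I/2 in the final state.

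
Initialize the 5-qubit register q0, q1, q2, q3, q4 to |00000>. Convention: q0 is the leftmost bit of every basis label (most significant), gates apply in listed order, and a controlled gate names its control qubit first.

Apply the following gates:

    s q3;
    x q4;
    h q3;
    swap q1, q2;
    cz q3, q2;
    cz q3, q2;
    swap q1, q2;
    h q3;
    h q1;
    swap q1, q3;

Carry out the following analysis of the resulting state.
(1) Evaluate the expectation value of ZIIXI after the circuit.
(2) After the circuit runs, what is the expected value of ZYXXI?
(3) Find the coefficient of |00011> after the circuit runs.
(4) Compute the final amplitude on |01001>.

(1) The expectation value of ZIIXI is 1. Key observation: steps 3-8 multiply out to the identity, so the circuit reduces to the remaining gates.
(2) The observable ZYXXI averages to 0.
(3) |00011> carries amplitude sqrt(2)/2 in the final state.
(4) |01001> carries amplitude 0 in the final state.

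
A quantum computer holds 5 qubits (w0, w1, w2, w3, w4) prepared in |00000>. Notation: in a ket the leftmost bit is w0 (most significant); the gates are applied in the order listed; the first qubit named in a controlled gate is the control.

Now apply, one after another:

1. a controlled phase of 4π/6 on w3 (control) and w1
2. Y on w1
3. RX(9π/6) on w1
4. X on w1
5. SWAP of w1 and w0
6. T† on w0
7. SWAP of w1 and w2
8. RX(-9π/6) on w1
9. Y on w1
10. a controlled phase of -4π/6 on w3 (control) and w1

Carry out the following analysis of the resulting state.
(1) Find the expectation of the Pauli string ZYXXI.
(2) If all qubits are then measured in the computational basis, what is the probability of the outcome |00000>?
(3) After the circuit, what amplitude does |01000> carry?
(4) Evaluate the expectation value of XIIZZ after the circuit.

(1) In the final state, ZYXXI has expectation 0.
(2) A full measurement returns |00000> with probability 1/4.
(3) The amplitude on |01000> is -1/2.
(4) The observable XIIZZ averages to sqrt(2)/2.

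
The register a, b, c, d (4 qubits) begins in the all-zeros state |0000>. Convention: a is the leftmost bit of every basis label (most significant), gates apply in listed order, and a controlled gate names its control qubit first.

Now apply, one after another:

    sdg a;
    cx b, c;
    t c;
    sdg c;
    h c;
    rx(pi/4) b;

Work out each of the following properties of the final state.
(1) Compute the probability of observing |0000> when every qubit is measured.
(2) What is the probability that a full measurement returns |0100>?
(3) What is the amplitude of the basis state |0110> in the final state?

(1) A full measurement returns |0000> with probability sqrt(2)/8 + 1/4.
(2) A full measurement returns |0100> with probability 1/4 - sqrt(2)/8.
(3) The amplitude on |0110> is -I*sqrt(4 - 2*sqrt(2))/4.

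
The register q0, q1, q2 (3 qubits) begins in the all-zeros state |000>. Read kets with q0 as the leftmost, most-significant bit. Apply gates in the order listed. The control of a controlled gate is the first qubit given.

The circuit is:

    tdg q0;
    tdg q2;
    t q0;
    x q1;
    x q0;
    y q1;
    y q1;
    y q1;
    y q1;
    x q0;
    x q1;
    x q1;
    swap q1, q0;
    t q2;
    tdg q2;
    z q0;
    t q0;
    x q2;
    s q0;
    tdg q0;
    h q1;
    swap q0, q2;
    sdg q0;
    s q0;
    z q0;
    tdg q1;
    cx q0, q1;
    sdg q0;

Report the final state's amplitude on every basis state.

The final amplitudes are -sqrt(2)*exp(3*I*pi/4)/2 on |101>, sqrt(2)/2 on |111>, and 0 on every other basis state.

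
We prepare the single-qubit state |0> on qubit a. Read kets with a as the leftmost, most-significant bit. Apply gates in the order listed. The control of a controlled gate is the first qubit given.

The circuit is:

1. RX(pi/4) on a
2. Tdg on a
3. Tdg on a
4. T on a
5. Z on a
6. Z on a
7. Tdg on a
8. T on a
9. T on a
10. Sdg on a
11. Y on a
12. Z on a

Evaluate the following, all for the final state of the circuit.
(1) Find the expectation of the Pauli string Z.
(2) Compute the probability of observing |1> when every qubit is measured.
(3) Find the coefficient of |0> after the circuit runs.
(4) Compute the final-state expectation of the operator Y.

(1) The expectation value of Z is -sqrt(2)/2. Key observation: the block from step 2 through step 9 cancels to the identity and can be dropped.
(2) The probability of measuring |1> is sqrt(2)/4 + 1/2.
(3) |0> carries amplitude I*sqrt(2 - sqrt(2))/2 in the final state.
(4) The expectation value of Y is 0.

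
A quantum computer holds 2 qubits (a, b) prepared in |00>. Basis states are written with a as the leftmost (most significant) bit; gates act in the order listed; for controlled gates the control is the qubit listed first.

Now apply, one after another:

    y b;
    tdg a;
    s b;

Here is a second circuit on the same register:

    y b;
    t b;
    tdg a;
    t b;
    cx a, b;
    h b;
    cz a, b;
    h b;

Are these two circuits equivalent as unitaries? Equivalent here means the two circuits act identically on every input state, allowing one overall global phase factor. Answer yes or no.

Yes, they are equivalent — the unitaries differ by at most a global phase.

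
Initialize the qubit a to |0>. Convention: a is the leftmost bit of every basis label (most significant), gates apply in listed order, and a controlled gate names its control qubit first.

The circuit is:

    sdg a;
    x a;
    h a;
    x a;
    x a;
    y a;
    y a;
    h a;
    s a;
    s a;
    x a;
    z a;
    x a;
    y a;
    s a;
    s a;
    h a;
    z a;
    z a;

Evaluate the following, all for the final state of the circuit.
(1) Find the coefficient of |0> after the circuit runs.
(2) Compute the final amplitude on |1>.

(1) The amplitude on |0> is sqrt(2)*I/2.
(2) The final state's coefficient on |1> equals sqrt(2)*I/2.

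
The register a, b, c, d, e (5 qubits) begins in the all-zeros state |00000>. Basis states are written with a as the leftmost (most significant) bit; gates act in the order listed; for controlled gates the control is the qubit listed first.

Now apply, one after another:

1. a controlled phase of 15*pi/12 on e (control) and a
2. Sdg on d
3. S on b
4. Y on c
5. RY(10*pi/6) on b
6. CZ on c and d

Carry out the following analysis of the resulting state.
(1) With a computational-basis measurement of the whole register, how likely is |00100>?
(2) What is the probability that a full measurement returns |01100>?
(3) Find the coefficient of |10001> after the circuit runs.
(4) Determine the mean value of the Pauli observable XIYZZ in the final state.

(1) A full measurement returns |00100> with probability 3/4.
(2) The probability of measuring |01100> is 1/4.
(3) The final state's coefficient on |10001> equals 0.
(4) The observable XIYZZ averages to 0.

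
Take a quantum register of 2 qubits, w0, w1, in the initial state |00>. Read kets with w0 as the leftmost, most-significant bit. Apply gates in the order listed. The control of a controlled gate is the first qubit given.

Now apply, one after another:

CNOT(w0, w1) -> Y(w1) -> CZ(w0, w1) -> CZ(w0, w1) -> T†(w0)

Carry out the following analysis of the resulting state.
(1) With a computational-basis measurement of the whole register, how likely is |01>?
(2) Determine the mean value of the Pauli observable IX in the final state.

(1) Outcome |01> occurs with probability 1. Key observation: the block from step 3 through step 4 cancels to the identity and can be dropped.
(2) The expectation value of IX is 0.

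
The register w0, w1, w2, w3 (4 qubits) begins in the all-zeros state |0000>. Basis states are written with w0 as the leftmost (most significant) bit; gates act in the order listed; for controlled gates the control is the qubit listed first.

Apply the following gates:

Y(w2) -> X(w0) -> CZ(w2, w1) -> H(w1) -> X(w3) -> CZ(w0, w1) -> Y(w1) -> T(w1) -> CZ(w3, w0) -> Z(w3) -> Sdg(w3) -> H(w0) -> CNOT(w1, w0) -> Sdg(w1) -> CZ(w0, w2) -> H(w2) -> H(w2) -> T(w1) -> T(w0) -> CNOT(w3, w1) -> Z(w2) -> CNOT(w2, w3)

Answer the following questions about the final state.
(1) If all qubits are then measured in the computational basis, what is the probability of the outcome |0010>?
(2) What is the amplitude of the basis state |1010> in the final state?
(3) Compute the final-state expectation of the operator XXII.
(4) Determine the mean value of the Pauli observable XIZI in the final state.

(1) The probability of measuring |0010> is 1/4. Key observation: steps 16-17 multiply out to the identity, so the circuit reduces to the remaining gates.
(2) |1010> carries amplitude exp(3*I*pi/4)/2 in the final state.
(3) In the final state, XXII has expectation -sqrt(2)/2.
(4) In the final state, XIZI has expectation -sqrt(2)/2.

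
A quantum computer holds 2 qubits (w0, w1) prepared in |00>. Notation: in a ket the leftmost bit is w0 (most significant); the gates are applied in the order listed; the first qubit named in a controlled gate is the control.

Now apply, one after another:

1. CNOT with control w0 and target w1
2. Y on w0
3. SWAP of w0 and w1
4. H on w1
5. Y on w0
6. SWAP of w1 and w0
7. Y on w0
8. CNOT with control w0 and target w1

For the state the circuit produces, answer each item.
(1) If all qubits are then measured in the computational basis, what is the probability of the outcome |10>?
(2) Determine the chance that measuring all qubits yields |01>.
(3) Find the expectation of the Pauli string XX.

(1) A full measurement returns |10> with probability 1/2.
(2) A full measurement returns |01> with probability 1/2.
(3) The expectation value of XX is 1.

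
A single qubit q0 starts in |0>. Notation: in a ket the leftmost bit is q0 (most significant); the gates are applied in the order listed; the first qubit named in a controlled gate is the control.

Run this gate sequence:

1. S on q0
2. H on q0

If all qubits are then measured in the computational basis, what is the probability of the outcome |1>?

The probability of measuring |1> is 1/2.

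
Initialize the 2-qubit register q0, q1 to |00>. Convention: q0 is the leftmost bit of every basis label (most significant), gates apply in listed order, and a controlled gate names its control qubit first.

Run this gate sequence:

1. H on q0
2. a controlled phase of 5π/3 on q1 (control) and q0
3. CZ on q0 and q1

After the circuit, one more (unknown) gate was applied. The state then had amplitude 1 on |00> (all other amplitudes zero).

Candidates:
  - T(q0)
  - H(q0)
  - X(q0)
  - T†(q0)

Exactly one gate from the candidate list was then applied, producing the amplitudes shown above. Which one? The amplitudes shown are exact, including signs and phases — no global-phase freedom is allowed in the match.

The applied gate was H(q0).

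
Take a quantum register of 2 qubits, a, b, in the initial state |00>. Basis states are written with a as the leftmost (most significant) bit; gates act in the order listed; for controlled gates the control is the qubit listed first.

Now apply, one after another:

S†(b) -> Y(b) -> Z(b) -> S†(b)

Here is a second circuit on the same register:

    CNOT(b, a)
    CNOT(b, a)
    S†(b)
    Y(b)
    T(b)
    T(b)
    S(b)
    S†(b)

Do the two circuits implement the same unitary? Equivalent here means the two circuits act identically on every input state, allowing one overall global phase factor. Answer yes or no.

Yes — the two circuits implement the same unitary up to a global phase.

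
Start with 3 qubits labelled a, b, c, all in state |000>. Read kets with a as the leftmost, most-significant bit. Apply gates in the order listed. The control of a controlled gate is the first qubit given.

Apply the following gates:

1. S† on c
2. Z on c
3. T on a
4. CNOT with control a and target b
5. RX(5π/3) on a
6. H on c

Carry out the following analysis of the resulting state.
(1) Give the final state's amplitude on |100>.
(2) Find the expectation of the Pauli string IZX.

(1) The final state's coefficient on |100> equals -sqrt(2)*I/4.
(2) The expectation value of IZX is 1.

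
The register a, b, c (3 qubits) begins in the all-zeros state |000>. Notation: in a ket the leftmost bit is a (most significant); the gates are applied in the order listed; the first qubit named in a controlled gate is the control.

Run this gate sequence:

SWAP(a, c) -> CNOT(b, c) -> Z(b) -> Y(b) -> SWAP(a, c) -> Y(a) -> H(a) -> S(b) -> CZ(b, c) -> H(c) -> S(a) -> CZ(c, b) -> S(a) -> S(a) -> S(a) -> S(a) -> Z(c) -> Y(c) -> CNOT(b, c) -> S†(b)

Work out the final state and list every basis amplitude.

The final amplitudes are 0 on |000>, 0 on |001>, -I/2 on |010>, I/2 on |011>, 0 on |100>, 0 on |101>, -1/2 on |110>, 1/2 on |111>. Key observation: gates 13-16 undo each other exactly, leaving only the rest of the circuit to track.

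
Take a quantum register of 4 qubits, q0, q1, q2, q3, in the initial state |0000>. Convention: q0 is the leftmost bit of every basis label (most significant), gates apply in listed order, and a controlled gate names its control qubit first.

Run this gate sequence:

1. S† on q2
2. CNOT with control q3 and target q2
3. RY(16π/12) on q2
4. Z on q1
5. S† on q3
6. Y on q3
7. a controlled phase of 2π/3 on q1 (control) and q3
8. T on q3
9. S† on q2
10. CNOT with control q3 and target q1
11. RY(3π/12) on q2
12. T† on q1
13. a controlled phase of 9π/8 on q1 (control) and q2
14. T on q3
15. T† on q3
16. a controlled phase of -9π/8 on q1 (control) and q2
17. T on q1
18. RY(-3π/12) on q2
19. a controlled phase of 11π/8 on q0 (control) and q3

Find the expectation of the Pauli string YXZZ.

The observable YXZZ averages to 0. Key observation: the block from step 11 through step 18 cancels to the identity and can be dropped.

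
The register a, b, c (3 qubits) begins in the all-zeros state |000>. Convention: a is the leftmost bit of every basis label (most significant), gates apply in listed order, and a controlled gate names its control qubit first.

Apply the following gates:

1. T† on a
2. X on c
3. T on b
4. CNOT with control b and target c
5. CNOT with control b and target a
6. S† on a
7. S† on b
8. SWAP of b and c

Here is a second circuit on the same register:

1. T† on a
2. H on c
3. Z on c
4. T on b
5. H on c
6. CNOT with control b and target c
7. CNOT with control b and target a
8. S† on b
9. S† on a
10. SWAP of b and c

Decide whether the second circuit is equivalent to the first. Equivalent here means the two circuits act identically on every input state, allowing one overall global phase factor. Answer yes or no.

Yes — the two circuits implement the same unitary up to a global phase.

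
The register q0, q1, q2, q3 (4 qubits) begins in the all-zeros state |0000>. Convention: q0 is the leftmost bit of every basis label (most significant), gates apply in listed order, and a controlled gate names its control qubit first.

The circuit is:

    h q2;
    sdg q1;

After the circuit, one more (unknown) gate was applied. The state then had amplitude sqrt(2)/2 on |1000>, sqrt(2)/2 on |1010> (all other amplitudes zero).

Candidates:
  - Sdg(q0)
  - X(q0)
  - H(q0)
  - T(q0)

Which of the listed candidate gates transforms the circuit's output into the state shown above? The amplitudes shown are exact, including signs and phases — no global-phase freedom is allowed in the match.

It was X(q0) that produced the state shown.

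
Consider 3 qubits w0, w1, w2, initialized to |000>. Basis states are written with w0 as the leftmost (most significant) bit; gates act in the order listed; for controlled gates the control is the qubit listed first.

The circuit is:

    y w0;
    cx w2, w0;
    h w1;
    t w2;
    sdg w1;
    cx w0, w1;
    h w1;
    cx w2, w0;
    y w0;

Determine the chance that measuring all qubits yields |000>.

Outcome |000> occurs with probability 1/2.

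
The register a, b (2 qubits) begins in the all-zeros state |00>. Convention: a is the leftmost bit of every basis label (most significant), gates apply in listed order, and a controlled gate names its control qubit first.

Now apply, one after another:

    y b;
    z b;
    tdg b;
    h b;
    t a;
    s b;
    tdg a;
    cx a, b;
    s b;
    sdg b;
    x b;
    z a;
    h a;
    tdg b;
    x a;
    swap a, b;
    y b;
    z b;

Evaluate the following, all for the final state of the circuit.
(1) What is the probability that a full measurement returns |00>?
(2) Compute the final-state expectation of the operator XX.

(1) The probability of measuring |00> is 1/4.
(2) The expectation value of XX is sqrt(2)/2.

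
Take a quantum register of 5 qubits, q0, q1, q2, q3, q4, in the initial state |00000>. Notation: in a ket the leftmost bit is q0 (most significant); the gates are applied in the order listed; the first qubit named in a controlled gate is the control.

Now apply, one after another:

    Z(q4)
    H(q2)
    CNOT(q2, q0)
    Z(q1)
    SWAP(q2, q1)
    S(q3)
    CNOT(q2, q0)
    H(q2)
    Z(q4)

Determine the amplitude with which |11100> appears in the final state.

The final state's coefficient on |11100> equals 1/2.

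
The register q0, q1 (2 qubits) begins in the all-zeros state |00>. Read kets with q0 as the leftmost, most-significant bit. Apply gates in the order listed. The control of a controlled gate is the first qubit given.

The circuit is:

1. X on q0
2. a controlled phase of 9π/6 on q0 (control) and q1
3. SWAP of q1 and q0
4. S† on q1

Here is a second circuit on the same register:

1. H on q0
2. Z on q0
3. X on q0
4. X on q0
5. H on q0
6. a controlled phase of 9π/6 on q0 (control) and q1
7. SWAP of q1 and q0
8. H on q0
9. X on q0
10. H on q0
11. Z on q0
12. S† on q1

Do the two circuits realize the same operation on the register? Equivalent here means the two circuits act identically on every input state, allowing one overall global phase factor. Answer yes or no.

Yes, they are equivalent — the unitaries differ by at most a global phase.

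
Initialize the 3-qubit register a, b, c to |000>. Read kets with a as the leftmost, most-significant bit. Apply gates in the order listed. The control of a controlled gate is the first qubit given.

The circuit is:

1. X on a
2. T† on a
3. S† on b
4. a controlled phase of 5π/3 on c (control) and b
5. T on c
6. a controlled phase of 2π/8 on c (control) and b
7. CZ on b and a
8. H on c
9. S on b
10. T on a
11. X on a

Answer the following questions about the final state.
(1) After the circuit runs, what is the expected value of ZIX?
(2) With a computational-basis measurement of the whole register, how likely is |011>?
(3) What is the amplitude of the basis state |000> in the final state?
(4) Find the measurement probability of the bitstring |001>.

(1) The expectation value of ZIX is 1.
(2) Outcome |011> occurs with probability 0.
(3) |000> carries amplitude sqrt(2)/2 in the final state.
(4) The probability of measuring |001> is 1/2.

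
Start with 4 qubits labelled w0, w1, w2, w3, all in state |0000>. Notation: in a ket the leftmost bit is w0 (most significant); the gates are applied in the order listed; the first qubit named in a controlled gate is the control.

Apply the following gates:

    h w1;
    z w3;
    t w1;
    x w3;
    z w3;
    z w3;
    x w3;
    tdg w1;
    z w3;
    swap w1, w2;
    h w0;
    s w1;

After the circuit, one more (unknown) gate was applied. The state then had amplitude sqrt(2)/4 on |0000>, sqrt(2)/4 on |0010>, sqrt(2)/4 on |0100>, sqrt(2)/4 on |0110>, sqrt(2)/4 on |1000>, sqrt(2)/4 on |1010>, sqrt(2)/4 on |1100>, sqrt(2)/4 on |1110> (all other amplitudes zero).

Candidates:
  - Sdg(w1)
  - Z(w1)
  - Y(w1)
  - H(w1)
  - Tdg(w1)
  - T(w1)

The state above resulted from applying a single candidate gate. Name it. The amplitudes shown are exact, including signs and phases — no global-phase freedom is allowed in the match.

The unique candidate consistent with the amplitudes is H(w1). Key observation: steps 2-9 multiply out to the identity, so the circuit reduces to the remaining gates.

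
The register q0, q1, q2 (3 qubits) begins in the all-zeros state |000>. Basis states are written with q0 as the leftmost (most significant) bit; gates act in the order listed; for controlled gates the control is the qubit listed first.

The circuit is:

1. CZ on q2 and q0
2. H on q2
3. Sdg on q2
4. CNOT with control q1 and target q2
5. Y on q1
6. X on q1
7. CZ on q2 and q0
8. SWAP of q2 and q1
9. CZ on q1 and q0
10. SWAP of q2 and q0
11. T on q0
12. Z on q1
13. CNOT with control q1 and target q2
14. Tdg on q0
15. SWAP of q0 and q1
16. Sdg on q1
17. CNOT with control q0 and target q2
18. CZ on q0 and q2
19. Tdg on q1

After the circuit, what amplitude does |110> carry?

The final state's coefficient on |110> equals 0.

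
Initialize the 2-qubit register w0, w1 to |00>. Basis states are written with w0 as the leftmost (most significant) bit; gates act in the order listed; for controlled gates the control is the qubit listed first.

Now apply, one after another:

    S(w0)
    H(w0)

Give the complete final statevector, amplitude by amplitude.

The resulting statevector has amplitude sqrt(2)/2 on |00>, 0 on |01>, sqrt(2)/2 on |10>, 0 on |11>.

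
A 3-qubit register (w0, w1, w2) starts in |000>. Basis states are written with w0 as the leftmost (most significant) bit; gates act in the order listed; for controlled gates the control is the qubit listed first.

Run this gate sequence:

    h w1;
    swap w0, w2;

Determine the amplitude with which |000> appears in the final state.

The amplitude on |000> is sqrt(2)/2.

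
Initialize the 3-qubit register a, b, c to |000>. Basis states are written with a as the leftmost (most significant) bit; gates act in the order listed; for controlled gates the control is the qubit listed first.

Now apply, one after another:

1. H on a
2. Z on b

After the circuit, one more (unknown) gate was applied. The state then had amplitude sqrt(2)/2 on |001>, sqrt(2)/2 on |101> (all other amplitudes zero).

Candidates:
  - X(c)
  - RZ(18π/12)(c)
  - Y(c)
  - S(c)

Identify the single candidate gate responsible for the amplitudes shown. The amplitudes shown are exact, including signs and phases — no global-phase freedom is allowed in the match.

The unique candidate consistent with the amplitudes is X(c).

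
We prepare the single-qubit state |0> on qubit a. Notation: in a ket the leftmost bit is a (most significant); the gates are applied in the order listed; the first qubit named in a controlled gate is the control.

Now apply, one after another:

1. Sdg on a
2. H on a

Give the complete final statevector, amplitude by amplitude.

The final amplitudes are sqrt(2)/2 on |0>, sqrt(2)/2 on |1>.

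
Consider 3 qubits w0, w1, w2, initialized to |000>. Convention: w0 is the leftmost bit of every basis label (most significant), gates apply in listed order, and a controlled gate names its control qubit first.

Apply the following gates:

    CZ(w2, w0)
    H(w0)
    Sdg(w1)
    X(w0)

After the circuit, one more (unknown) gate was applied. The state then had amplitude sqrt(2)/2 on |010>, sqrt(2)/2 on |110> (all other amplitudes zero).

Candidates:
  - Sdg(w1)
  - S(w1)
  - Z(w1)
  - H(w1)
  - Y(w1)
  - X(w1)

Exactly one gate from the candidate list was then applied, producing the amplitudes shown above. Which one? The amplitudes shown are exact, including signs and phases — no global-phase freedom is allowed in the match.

The applied gate was X(w1).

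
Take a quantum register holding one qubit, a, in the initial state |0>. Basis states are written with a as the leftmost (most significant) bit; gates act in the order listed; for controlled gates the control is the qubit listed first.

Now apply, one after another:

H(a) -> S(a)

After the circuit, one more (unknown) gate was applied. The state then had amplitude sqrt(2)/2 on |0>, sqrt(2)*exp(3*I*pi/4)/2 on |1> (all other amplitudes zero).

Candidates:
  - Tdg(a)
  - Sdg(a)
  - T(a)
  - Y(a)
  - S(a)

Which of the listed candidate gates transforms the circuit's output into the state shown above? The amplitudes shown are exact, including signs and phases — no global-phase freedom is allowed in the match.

It was T(a) that produced the state shown.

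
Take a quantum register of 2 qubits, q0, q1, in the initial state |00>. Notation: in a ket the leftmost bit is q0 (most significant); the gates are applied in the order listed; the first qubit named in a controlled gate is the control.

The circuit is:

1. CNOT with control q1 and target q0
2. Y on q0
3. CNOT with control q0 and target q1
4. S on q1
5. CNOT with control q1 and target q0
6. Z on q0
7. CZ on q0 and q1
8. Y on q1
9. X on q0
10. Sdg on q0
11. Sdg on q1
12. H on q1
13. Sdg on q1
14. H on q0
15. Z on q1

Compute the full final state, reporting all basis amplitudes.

The final amplitudes are 1/2 on |00>, I/2 on |01>, -1/2 on |10>, -I/2 on |11>.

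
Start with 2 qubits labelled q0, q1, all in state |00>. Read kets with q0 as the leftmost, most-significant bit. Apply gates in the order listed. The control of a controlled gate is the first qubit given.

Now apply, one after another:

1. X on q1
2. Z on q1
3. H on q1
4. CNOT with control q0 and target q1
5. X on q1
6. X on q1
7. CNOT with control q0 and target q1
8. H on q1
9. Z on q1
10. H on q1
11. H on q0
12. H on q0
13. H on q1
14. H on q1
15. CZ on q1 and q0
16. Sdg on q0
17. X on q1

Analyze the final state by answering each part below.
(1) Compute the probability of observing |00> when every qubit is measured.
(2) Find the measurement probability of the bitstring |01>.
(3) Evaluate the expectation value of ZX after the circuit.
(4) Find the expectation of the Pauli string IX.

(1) A full measurement returns |00> with probability 1/2. Key observation: gates 2-9 undo each other exactly, leaving only the rest of the circuit to track.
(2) Outcome |01> occurs with probability 1/2.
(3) The observable ZX averages to -1.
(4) The expectation value of IX is -1.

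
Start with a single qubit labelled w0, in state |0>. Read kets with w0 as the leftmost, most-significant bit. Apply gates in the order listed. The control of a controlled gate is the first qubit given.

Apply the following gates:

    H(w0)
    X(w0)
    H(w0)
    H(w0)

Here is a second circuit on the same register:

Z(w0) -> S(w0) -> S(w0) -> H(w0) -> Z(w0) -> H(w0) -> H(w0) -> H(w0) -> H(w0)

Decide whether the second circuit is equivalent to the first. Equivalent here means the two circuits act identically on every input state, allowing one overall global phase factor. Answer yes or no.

No, they are not equivalent — no single phase factor reconciles the two unitaries.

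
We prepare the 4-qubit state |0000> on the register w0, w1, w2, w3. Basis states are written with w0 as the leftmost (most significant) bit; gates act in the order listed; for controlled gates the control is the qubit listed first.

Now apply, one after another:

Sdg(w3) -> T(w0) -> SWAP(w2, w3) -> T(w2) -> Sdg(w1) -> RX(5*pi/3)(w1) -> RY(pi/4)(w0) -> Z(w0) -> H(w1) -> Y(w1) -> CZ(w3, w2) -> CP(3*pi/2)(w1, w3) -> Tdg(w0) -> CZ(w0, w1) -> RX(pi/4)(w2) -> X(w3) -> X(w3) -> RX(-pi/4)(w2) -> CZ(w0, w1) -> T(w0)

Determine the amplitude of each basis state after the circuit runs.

After the circuit, the state carries amplitude sqrt(sqrt(2) + 2)*(sqrt(2) + sqrt(6)*I)/8 on |0000>, sqrt(sqrt(2) + 2)*(sqrt(2) - sqrt(6)*I)/8 on |0100>, sqrt(2 - sqrt(2))*(-sqrt(2) - sqrt(6)*I)/8 on |1000>, sqrt(2 - sqrt(2))*(-sqrt(2) + sqrt(6)*I)/8 on |1100>, and 0 on every other basis state.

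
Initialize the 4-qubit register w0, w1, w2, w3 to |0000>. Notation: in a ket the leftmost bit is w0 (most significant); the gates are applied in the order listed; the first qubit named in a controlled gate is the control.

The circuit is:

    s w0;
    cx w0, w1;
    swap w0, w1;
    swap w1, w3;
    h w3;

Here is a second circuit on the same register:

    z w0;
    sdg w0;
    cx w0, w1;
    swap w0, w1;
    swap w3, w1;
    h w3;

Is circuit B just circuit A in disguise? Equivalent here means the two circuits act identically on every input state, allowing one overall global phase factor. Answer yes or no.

Yes: on every input state the two circuits agree up to one overall phase factor.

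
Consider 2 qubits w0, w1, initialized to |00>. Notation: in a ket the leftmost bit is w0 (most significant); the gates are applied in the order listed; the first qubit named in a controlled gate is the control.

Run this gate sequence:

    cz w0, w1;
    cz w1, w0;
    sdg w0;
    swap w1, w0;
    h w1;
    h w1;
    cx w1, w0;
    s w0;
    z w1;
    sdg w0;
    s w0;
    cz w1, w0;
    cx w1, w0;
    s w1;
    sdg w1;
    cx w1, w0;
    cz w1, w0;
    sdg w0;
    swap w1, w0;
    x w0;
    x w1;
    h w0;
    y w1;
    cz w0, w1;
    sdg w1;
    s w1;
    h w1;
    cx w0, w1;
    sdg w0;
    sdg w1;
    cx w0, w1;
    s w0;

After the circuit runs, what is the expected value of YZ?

The expectation value of YZ is 1.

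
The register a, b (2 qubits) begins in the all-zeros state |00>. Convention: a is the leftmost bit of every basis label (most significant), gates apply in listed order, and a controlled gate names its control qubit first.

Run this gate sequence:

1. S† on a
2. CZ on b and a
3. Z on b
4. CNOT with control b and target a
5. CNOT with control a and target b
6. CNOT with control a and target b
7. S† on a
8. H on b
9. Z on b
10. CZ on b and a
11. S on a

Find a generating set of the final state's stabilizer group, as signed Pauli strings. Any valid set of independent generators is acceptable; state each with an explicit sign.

One valid set of independent stabilizer generators is -IX, +ZI (any independent generating set of the same group is equally correct).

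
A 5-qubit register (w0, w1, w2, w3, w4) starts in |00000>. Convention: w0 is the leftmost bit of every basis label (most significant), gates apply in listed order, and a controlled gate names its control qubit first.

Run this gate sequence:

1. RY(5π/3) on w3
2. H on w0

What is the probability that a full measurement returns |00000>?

Outcome |00000> occurs with probability 3/8.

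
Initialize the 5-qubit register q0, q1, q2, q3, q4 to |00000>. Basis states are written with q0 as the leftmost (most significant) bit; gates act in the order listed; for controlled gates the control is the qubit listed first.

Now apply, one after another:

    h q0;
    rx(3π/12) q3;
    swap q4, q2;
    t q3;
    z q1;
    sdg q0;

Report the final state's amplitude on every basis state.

The final amplitudes are sqrt(2*sqrt(2) + 4)/4 on |00000>, -sqrt(4 - 2*sqrt(2))*exp(3*I*pi/4)/4 on |00010>, -I*sqrt(2*sqrt(2) + 4)/4 on |10000>, -sqrt(4 - 2*sqrt(2))*exp(I*pi/4)/4 on |10010>, and 0 on every other basis state.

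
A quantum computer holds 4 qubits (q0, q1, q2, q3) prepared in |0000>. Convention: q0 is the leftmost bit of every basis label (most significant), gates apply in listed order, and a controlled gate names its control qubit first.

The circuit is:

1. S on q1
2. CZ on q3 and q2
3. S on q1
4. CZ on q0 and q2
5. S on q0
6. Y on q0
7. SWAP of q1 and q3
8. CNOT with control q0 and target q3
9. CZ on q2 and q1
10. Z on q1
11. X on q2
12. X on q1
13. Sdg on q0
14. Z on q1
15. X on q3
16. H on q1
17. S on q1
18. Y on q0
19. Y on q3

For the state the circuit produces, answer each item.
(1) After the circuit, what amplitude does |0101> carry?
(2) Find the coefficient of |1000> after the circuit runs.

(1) The final state's coefficient on |0101> equals 0.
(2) |1000> carries amplitude 0 in the final state.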